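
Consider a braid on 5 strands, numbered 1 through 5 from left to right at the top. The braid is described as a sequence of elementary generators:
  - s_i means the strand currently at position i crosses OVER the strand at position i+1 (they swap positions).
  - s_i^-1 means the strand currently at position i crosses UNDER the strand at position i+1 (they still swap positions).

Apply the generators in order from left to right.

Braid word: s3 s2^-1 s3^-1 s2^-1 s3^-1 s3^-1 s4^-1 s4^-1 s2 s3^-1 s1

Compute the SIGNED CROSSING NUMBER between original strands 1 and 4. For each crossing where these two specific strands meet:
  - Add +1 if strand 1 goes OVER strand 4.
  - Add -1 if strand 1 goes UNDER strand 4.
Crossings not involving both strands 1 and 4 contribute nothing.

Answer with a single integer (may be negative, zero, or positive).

Gen 1: crossing 3x4. Both 1&4? no. Sum: 0
Gen 2: crossing 2x4. Both 1&4? no. Sum: 0
Gen 3: crossing 2x3. Both 1&4? no. Sum: 0
Gen 4: crossing 4x3. Both 1&4? no. Sum: 0
Gen 5: crossing 4x2. Both 1&4? no. Sum: 0
Gen 6: crossing 2x4. Both 1&4? no. Sum: 0
Gen 7: crossing 2x5. Both 1&4? no. Sum: 0
Gen 8: crossing 5x2. Both 1&4? no. Sum: 0
Gen 9: crossing 3x4. Both 1&4? no. Sum: 0
Gen 10: crossing 3x2. Both 1&4? no. Sum: 0
Gen 11: 1 over 4. Both 1&4? yes. Contrib: +1. Sum: 1

Answer: 1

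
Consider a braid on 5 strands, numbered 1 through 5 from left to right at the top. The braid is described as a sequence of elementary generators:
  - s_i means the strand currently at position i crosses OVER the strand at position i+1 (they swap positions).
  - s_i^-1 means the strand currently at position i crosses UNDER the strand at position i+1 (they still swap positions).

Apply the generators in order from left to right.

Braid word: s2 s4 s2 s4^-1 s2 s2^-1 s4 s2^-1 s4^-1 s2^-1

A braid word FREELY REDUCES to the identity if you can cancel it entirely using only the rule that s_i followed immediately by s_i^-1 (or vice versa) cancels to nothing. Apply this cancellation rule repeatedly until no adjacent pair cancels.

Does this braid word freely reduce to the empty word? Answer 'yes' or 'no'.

Answer: yes

Derivation:
Gen 1 (s2): push. Stack: [s2]
Gen 2 (s4): push. Stack: [s2 s4]
Gen 3 (s2): push. Stack: [s2 s4 s2]
Gen 4 (s4^-1): push. Stack: [s2 s4 s2 s4^-1]
Gen 5 (s2): push. Stack: [s2 s4 s2 s4^-1 s2]
Gen 6 (s2^-1): cancels prior s2. Stack: [s2 s4 s2 s4^-1]
Gen 7 (s4): cancels prior s4^-1. Stack: [s2 s4 s2]
Gen 8 (s2^-1): cancels prior s2. Stack: [s2 s4]
Gen 9 (s4^-1): cancels prior s4. Stack: [s2]
Gen 10 (s2^-1): cancels prior s2. Stack: []
Reduced word: (empty)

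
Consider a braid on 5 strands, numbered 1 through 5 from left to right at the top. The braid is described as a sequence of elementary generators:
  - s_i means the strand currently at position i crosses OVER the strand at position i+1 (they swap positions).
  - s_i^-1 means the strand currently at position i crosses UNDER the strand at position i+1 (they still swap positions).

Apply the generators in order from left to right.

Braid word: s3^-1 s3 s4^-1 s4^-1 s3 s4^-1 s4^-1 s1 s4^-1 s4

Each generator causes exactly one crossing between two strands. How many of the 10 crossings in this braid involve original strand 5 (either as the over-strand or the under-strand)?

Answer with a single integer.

Gen 1: crossing 3x4. Involves strand 5? no. Count so far: 0
Gen 2: crossing 4x3. Involves strand 5? no. Count so far: 0
Gen 3: crossing 4x5. Involves strand 5? yes. Count so far: 1
Gen 4: crossing 5x4. Involves strand 5? yes. Count so far: 2
Gen 5: crossing 3x4. Involves strand 5? no. Count so far: 2
Gen 6: crossing 3x5. Involves strand 5? yes. Count so far: 3
Gen 7: crossing 5x3. Involves strand 5? yes. Count so far: 4
Gen 8: crossing 1x2. Involves strand 5? no. Count so far: 4
Gen 9: crossing 3x5. Involves strand 5? yes. Count so far: 5
Gen 10: crossing 5x3. Involves strand 5? yes. Count so far: 6

Answer: 6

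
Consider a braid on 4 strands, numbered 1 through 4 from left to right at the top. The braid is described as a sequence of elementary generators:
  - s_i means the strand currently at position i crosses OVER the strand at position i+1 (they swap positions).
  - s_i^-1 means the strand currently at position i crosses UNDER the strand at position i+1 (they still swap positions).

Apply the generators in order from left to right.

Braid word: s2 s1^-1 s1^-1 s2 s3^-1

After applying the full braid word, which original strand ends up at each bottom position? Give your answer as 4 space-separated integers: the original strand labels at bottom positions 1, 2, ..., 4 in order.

Answer: 1 2 4 3

Derivation:
Gen 1 (s2): strand 2 crosses over strand 3. Perm now: [1 3 2 4]
Gen 2 (s1^-1): strand 1 crosses under strand 3. Perm now: [3 1 2 4]
Gen 3 (s1^-1): strand 3 crosses under strand 1. Perm now: [1 3 2 4]
Gen 4 (s2): strand 3 crosses over strand 2. Perm now: [1 2 3 4]
Gen 5 (s3^-1): strand 3 crosses under strand 4. Perm now: [1 2 4 3]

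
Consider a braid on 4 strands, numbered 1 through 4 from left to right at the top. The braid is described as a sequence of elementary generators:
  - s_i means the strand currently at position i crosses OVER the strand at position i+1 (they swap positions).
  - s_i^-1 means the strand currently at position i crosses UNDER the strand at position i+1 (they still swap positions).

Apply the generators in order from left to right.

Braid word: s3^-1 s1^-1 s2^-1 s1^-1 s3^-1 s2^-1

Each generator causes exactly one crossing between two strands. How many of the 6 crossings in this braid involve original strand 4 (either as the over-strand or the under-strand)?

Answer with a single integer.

Answer: 3

Derivation:
Gen 1: crossing 3x4. Involves strand 4? yes. Count so far: 1
Gen 2: crossing 1x2. Involves strand 4? no. Count so far: 1
Gen 3: crossing 1x4. Involves strand 4? yes. Count so far: 2
Gen 4: crossing 2x4. Involves strand 4? yes. Count so far: 3
Gen 5: crossing 1x3. Involves strand 4? no. Count so far: 3
Gen 6: crossing 2x3. Involves strand 4? no. Count so far: 3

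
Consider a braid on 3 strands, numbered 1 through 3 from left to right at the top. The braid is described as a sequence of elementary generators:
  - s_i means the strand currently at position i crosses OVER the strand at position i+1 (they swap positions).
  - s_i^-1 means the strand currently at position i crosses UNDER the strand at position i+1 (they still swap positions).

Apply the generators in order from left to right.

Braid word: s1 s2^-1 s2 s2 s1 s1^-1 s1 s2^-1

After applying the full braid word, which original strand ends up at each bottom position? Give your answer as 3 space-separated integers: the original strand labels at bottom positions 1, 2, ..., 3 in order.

Gen 1 (s1): strand 1 crosses over strand 2. Perm now: [2 1 3]
Gen 2 (s2^-1): strand 1 crosses under strand 3. Perm now: [2 3 1]
Gen 3 (s2): strand 3 crosses over strand 1. Perm now: [2 1 3]
Gen 4 (s2): strand 1 crosses over strand 3. Perm now: [2 3 1]
Gen 5 (s1): strand 2 crosses over strand 3. Perm now: [3 2 1]
Gen 6 (s1^-1): strand 3 crosses under strand 2. Perm now: [2 3 1]
Gen 7 (s1): strand 2 crosses over strand 3. Perm now: [3 2 1]
Gen 8 (s2^-1): strand 2 crosses under strand 1. Perm now: [3 1 2]

Answer: 3 1 2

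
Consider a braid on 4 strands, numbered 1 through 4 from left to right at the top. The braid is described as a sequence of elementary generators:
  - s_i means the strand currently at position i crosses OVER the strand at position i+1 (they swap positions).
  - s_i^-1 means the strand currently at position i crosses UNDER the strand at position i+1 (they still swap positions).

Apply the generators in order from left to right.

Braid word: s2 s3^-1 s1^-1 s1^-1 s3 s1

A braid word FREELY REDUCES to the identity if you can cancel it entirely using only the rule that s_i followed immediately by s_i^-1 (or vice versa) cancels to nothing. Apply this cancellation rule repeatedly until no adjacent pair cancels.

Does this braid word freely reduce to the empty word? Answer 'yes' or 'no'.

Answer: no

Derivation:
Gen 1 (s2): push. Stack: [s2]
Gen 2 (s3^-1): push. Stack: [s2 s3^-1]
Gen 3 (s1^-1): push. Stack: [s2 s3^-1 s1^-1]
Gen 4 (s1^-1): push. Stack: [s2 s3^-1 s1^-1 s1^-1]
Gen 5 (s3): push. Stack: [s2 s3^-1 s1^-1 s1^-1 s3]
Gen 6 (s1): push. Stack: [s2 s3^-1 s1^-1 s1^-1 s3 s1]
Reduced word: s2 s3^-1 s1^-1 s1^-1 s3 s1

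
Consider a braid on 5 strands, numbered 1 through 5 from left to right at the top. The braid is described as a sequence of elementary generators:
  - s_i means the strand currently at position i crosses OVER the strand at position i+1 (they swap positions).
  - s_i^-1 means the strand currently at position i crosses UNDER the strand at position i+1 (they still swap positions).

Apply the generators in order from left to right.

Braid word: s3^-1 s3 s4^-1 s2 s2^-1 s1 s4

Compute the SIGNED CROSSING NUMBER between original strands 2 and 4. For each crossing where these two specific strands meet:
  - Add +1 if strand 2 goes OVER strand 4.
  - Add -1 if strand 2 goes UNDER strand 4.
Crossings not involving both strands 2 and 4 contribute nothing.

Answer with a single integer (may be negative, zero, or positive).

Answer: 0

Derivation:
Gen 1: crossing 3x4. Both 2&4? no. Sum: 0
Gen 2: crossing 4x3. Both 2&4? no. Sum: 0
Gen 3: crossing 4x5. Both 2&4? no. Sum: 0
Gen 4: crossing 2x3. Both 2&4? no. Sum: 0
Gen 5: crossing 3x2. Both 2&4? no. Sum: 0
Gen 6: crossing 1x2. Both 2&4? no. Sum: 0
Gen 7: crossing 5x4. Both 2&4? no. Sum: 0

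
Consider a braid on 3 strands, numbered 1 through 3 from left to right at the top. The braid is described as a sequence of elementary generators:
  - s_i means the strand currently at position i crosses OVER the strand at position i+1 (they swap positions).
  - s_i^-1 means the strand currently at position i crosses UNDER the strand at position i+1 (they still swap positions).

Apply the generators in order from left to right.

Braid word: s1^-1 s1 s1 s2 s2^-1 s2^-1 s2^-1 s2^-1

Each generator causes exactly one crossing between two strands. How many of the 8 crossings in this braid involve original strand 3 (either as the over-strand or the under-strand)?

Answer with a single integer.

Answer: 5

Derivation:
Gen 1: crossing 1x2. Involves strand 3? no. Count so far: 0
Gen 2: crossing 2x1. Involves strand 3? no. Count so far: 0
Gen 3: crossing 1x2. Involves strand 3? no. Count so far: 0
Gen 4: crossing 1x3. Involves strand 3? yes. Count so far: 1
Gen 5: crossing 3x1. Involves strand 3? yes. Count so far: 2
Gen 6: crossing 1x3. Involves strand 3? yes. Count so far: 3
Gen 7: crossing 3x1. Involves strand 3? yes. Count so far: 4
Gen 8: crossing 1x3. Involves strand 3? yes. Count so far: 5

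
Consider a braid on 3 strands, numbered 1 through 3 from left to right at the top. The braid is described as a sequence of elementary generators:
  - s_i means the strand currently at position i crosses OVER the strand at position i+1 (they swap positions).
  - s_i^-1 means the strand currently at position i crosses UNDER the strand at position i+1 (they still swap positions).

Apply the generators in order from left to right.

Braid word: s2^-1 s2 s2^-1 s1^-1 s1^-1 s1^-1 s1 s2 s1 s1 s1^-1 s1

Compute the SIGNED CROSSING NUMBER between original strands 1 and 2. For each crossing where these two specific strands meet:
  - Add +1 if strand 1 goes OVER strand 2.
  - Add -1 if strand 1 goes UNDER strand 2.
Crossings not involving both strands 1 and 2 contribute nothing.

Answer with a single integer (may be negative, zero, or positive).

Gen 1: crossing 2x3. Both 1&2? no. Sum: 0
Gen 2: crossing 3x2. Both 1&2? no. Sum: 0
Gen 3: crossing 2x3. Both 1&2? no. Sum: 0
Gen 4: crossing 1x3. Both 1&2? no. Sum: 0
Gen 5: crossing 3x1. Both 1&2? no. Sum: 0
Gen 6: crossing 1x3. Both 1&2? no. Sum: 0
Gen 7: crossing 3x1. Both 1&2? no. Sum: 0
Gen 8: crossing 3x2. Both 1&2? no. Sum: 0
Gen 9: 1 over 2. Both 1&2? yes. Contrib: +1. Sum: 1
Gen 10: 2 over 1. Both 1&2? yes. Contrib: -1. Sum: 0
Gen 11: 1 under 2. Both 1&2? yes. Contrib: -1. Sum: -1
Gen 12: 2 over 1. Both 1&2? yes. Contrib: -1. Sum: -2

Answer: -2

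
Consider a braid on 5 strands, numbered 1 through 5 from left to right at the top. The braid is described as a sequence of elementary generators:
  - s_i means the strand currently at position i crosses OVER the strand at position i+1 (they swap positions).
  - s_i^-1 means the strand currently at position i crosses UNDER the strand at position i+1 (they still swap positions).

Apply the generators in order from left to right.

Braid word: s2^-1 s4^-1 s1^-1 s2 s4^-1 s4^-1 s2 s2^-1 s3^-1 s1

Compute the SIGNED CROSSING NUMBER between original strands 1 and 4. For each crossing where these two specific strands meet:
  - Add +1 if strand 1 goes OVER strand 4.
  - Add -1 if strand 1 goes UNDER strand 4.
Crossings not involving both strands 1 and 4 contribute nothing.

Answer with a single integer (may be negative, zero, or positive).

Answer: 0

Derivation:
Gen 1: crossing 2x3. Both 1&4? no. Sum: 0
Gen 2: crossing 4x5. Both 1&4? no. Sum: 0
Gen 3: crossing 1x3. Both 1&4? no. Sum: 0
Gen 4: crossing 1x2. Both 1&4? no. Sum: 0
Gen 5: crossing 5x4. Both 1&4? no. Sum: 0
Gen 6: crossing 4x5. Both 1&4? no. Sum: 0
Gen 7: crossing 2x1. Both 1&4? no. Sum: 0
Gen 8: crossing 1x2. Both 1&4? no. Sum: 0
Gen 9: crossing 1x5. Both 1&4? no. Sum: 0
Gen 10: crossing 3x2. Both 1&4? no. Sum: 0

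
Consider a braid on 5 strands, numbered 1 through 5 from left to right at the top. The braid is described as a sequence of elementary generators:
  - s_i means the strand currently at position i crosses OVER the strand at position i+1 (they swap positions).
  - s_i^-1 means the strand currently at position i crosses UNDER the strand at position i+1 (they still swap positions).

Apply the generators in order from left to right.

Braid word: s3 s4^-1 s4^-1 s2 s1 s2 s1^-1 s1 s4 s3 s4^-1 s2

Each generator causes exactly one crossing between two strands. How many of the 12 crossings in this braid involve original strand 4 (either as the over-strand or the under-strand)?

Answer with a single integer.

Gen 1: crossing 3x4. Involves strand 4? yes. Count so far: 1
Gen 2: crossing 3x5. Involves strand 4? no. Count so far: 1
Gen 3: crossing 5x3. Involves strand 4? no. Count so far: 1
Gen 4: crossing 2x4. Involves strand 4? yes. Count so far: 2
Gen 5: crossing 1x4. Involves strand 4? yes. Count so far: 3
Gen 6: crossing 1x2. Involves strand 4? no. Count so far: 3
Gen 7: crossing 4x2. Involves strand 4? yes. Count so far: 4
Gen 8: crossing 2x4. Involves strand 4? yes. Count so far: 5
Gen 9: crossing 3x5. Involves strand 4? no. Count so far: 5
Gen 10: crossing 1x5. Involves strand 4? no. Count so far: 5
Gen 11: crossing 1x3. Involves strand 4? no. Count so far: 5
Gen 12: crossing 2x5. Involves strand 4? no. Count so far: 5

Answer: 5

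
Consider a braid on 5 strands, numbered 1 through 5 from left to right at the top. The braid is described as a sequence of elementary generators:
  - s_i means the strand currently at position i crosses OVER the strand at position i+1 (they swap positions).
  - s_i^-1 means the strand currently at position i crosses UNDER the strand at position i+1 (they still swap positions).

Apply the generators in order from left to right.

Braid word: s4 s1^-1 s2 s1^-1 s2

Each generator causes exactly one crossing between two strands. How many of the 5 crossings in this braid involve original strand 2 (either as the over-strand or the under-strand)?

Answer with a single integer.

Gen 1: crossing 4x5. Involves strand 2? no. Count so far: 0
Gen 2: crossing 1x2. Involves strand 2? yes. Count so far: 1
Gen 3: crossing 1x3. Involves strand 2? no. Count so far: 1
Gen 4: crossing 2x3. Involves strand 2? yes. Count so far: 2
Gen 5: crossing 2x1. Involves strand 2? yes. Count so far: 3

Answer: 3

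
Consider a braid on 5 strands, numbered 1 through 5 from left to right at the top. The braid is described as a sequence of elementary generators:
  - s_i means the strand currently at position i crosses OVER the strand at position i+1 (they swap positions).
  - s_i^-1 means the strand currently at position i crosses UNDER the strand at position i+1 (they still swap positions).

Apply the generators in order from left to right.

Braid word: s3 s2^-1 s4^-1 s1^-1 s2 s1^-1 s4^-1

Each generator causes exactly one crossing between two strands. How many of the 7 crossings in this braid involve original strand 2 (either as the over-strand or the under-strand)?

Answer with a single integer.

Answer: 3

Derivation:
Gen 1: crossing 3x4. Involves strand 2? no. Count so far: 0
Gen 2: crossing 2x4. Involves strand 2? yes. Count so far: 1
Gen 3: crossing 3x5. Involves strand 2? no. Count so far: 1
Gen 4: crossing 1x4. Involves strand 2? no. Count so far: 1
Gen 5: crossing 1x2. Involves strand 2? yes. Count so far: 2
Gen 6: crossing 4x2. Involves strand 2? yes. Count so far: 3
Gen 7: crossing 5x3. Involves strand 2? no. Count so far: 3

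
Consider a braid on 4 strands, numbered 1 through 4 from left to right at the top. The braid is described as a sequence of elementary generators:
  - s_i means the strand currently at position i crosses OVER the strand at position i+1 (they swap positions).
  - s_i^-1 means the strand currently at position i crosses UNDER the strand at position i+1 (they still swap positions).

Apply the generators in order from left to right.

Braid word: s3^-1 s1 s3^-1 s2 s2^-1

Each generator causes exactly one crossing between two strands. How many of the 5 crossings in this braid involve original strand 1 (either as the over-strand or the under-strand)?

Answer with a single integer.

Answer: 3

Derivation:
Gen 1: crossing 3x4. Involves strand 1? no. Count so far: 0
Gen 2: crossing 1x2. Involves strand 1? yes. Count so far: 1
Gen 3: crossing 4x3. Involves strand 1? no. Count so far: 1
Gen 4: crossing 1x3. Involves strand 1? yes. Count so far: 2
Gen 5: crossing 3x1. Involves strand 1? yes. Count so far: 3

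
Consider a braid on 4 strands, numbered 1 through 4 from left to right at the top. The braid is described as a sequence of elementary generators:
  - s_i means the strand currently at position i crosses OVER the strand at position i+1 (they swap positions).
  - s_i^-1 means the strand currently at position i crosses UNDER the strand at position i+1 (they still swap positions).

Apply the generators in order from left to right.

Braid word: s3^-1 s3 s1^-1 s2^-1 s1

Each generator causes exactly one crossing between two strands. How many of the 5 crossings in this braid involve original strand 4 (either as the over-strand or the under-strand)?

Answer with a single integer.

Answer: 2

Derivation:
Gen 1: crossing 3x4. Involves strand 4? yes. Count so far: 1
Gen 2: crossing 4x3. Involves strand 4? yes. Count so far: 2
Gen 3: crossing 1x2. Involves strand 4? no. Count so far: 2
Gen 4: crossing 1x3. Involves strand 4? no. Count so far: 2
Gen 5: crossing 2x3. Involves strand 4? no. Count so far: 2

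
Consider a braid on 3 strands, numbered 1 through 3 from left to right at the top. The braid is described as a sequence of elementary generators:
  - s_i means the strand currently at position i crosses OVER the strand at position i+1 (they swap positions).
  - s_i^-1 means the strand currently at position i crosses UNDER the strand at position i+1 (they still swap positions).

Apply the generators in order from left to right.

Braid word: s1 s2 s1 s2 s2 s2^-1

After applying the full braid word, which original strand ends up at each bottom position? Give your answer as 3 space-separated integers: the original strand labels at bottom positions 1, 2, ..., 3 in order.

Answer: 3 1 2

Derivation:
Gen 1 (s1): strand 1 crosses over strand 2. Perm now: [2 1 3]
Gen 2 (s2): strand 1 crosses over strand 3. Perm now: [2 3 1]
Gen 3 (s1): strand 2 crosses over strand 3. Perm now: [3 2 1]
Gen 4 (s2): strand 2 crosses over strand 1. Perm now: [3 1 2]
Gen 5 (s2): strand 1 crosses over strand 2. Perm now: [3 2 1]
Gen 6 (s2^-1): strand 2 crosses under strand 1. Perm now: [3 1 2]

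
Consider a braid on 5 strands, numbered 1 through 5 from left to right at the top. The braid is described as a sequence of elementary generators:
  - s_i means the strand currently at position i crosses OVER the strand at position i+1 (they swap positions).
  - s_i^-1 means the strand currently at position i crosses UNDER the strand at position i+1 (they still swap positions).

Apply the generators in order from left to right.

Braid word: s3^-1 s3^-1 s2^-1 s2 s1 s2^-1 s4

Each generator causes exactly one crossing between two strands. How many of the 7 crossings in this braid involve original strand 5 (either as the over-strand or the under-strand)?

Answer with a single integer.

Answer: 1

Derivation:
Gen 1: crossing 3x4. Involves strand 5? no. Count so far: 0
Gen 2: crossing 4x3. Involves strand 5? no. Count so far: 0
Gen 3: crossing 2x3. Involves strand 5? no. Count so far: 0
Gen 4: crossing 3x2. Involves strand 5? no. Count so far: 0
Gen 5: crossing 1x2. Involves strand 5? no. Count so far: 0
Gen 6: crossing 1x3. Involves strand 5? no. Count so far: 0
Gen 7: crossing 4x5. Involves strand 5? yes. Count so far: 1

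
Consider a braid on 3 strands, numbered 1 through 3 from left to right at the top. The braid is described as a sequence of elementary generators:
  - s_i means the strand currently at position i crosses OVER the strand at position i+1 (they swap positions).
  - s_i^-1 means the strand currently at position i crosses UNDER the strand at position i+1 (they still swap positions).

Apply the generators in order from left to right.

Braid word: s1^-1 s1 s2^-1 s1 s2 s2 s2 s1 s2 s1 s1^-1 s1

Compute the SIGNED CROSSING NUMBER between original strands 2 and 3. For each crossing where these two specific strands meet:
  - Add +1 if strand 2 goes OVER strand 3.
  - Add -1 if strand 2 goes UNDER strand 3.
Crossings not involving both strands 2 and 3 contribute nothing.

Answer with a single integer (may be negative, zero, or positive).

Gen 1: crossing 1x2. Both 2&3? no. Sum: 0
Gen 2: crossing 2x1. Both 2&3? no. Sum: 0
Gen 3: 2 under 3. Both 2&3? yes. Contrib: -1. Sum: -1
Gen 4: crossing 1x3. Both 2&3? no. Sum: -1
Gen 5: crossing 1x2. Both 2&3? no. Sum: -1
Gen 6: crossing 2x1. Both 2&3? no. Sum: -1
Gen 7: crossing 1x2. Both 2&3? no. Sum: -1
Gen 8: 3 over 2. Both 2&3? yes. Contrib: -1. Sum: -2
Gen 9: crossing 3x1. Both 2&3? no. Sum: -2
Gen 10: crossing 2x1. Both 2&3? no. Sum: -2
Gen 11: crossing 1x2. Both 2&3? no. Sum: -2
Gen 12: crossing 2x1. Both 2&3? no. Sum: -2

Answer: -2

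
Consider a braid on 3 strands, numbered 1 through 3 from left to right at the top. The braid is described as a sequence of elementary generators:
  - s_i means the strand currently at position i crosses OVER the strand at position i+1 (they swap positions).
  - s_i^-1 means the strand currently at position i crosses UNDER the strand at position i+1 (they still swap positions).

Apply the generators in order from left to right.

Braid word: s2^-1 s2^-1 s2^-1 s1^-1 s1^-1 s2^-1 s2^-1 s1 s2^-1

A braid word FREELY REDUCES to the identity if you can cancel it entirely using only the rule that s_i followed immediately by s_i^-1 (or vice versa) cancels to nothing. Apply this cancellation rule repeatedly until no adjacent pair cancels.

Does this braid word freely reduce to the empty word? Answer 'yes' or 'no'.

Answer: no

Derivation:
Gen 1 (s2^-1): push. Stack: [s2^-1]
Gen 2 (s2^-1): push. Stack: [s2^-1 s2^-1]
Gen 3 (s2^-1): push. Stack: [s2^-1 s2^-1 s2^-1]
Gen 4 (s1^-1): push. Stack: [s2^-1 s2^-1 s2^-1 s1^-1]
Gen 5 (s1^-1): push. Stack: [s2^-1 s2^-1 s2^-1 s1^-1 s1^-1]
Gen 6 (s2^-1): push. Stack: [s2^-1 s2^-1 s2^-1 s1^-1 s1^-1 s2^-1]
Gen 7 (s2^-1): push. Stack: [s2^-1 s2^-1 s2^-1 s1^-1 s1^-1 s2^-1 s2^-1]
Gen 8 (s1): push. Stack: [s2^-1 s2^-1 s2^-1 s1^-1 s1^-1 s2^-1 s2^-1 s1]
Gen 9 (s2^-1): push. Stack: [s2^-1 s2^-1 s2^-1 s1^-1 s1^-1 s2^-1 s2^-1 s1 s2^-1]
Reduced word: s2^-1 s2^-1 s2^-1 s1^-1 s1^-1 s2^-1 s2^-1 s1 s2^-1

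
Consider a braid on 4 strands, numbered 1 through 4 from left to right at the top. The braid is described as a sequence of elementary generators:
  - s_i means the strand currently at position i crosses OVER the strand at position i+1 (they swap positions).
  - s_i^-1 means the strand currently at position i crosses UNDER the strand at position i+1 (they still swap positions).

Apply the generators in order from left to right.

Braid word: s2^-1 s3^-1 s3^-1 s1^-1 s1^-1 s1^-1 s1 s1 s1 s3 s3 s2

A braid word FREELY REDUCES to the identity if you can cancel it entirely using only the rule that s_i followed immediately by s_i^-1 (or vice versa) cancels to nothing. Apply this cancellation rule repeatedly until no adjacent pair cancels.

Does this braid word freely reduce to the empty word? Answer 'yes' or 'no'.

Gen 1 (s2^-1): push. Stack: [s2^-1]
Gen 2 (s3^-1): push. Stack: [s2^-1 s3^-1]
Gen 3 (s3^-1): push. Stack: [s2^-1 s3^-1 s3^-1]
Gen 4 (s1^-1): push. Stack: [s2^-1 s3^-1 s3^-1 s1^-1]
Gen 5 (s1^-1): push. Stack: [s2^-1 s3^-1 s3^-1 s1^-1 s1^-1]
Gen 6 (s1^-1): push. Stack: [s2^-1 s3^-1 s3^-1 s1^-1 s1^-1 s1^-1]
Gen 7 (s1): cancels prior s1^-1. Stack: [s2^-1 s3^-1 s3^-1 s1^-1 s1^-1]
Gen 8 (s1): cancels prior s1^-1. Stack: [s2^-1 s3^-1 s3^-1 s1^-1]
Gen 9 (s1): cancels prior s1^-1. Stack: [s2^-1 s3^-1 s3^-1]
Gen 10 (s3): cancels prior s3^-1. Stack: [s2^-1 s3^-1]
Gen 11 (s3): cancels prior s3^-1. Stack: [s2^-1]
Gen 12 (s2): cancels prior s2^-1. Stack: []
Reduced word: (empty)

Answer: yes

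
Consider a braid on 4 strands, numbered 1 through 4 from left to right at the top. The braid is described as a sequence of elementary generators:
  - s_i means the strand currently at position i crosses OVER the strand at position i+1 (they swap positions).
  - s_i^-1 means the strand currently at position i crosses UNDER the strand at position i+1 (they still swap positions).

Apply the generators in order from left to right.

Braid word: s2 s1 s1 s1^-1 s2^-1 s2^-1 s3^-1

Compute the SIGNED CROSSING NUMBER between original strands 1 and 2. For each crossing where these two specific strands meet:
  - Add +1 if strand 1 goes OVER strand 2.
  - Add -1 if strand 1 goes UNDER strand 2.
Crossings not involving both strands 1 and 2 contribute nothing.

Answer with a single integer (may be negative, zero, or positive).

Gen 1: crossing 2x3. Both 1&2? no. Sum: 0
Gen 2: crossing 1x3. Both 1&2? no. Sum: 0
Gen 3: crossing 3x1. Both 1&2? no. Sum: 0
Gen 4: crossing 1x3. Both 1&2? no. Sum: 0
Gen 5: 1 under 2. Both 1&2? yes. Contrib: -1. Sum: -1
Gen 6: 2 under 1. Both 1&2? yes. Contrib: +1. Sum: 0
Gen 7: crossing 2x4. Both 1&2? no. Sum: 0

Answer: 0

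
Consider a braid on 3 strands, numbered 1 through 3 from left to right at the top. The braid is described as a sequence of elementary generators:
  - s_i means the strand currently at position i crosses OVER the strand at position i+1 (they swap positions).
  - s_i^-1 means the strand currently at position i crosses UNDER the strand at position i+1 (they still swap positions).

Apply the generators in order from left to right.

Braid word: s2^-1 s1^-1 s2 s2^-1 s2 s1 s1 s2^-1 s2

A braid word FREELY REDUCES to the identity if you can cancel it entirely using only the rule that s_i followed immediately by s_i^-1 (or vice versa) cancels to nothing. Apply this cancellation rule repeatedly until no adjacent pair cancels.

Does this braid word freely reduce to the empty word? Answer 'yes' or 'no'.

Answer: no

Derivation:
Gen 1 (s2^-1): push. Stack: [s2^-1]
Gen 2 (s1^-1): push. Stack: [s2^-1 s1^-1]
Gen 3 (s2): push. Stack: [s2^-1 s1^-1 s2]
Gen 4 (s2^-1): cancels prior s2. Stack: [s2^-1 s1^-1]
Gen 5 (s2): push. Stack: [s2^-1 s1^-1 s2]
Gen 6 (s1): push. Stack: [s2^-1 s1^-1 s2 s1]
Gen 7 (s1): push. Stack: [s2^-1 s1^-1 s2 s1 s1]
Gen 8 (s2^-1): push. Stack: [s2^-1 s1^-1 s2 s1 s1 s2^-1]
Gen 9 (s2): cancels prior s2^-1. Stack: [s2^-1 s1^-1 s2 s1 s1]
Reduced word: s2^-1 s1^-1 s2 s1 s1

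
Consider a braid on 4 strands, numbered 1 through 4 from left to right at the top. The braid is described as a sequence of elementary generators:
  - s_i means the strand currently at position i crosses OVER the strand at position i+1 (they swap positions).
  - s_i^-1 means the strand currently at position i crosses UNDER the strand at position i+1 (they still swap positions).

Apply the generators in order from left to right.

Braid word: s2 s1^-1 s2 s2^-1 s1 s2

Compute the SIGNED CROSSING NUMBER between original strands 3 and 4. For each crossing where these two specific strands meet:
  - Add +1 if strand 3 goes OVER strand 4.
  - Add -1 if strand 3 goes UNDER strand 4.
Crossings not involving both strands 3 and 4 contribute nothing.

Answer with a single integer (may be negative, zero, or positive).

Gen 1: crossing 2x3. Both 3&4? no. Sum: 0
Gen 2: crossing 1x3. Both 3&4? no. Sum: 0
Gen 3: crossing 1x2. Both 3&4? no. Sum: 0
Gen 4: crossing 2x1. Both 3&4? no. Sum: 0
Gen 5: crossing 3x1. Both 3&4? no. Sum: 0
Gen 6: crossing 3x2. Both 3&4? no. Sum: 0

Answer: 0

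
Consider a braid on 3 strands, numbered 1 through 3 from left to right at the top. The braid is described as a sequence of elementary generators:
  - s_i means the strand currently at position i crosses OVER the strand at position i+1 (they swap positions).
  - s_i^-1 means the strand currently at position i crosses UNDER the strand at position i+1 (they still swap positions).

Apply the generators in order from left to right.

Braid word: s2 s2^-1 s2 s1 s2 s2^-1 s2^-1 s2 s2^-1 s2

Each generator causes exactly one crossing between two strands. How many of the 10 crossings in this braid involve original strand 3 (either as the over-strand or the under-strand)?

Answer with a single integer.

Answer: 4

Derivation:
Gen 1: crossing 2x3. Involves strand 3? yes. Count so far: 1
Gen 2: crossing 3x2. Involves strand 3? yes. Count so far: 2
Gen 3: crossing 2x3. Involves strand 3? yes. Count so far: 3
Gen 4: crossing 1x3. Involves strand 3? yes. Count so far: 4
Gen 5: crossing 1x2. Involves strand 3? no. Count so far: 4
Gen 6: crossing 2x1. Involves strand 3? no. Count so far: 4
Gen 7: crossing 1x2. Involves strand 3? no. Count so far: 4
Gen 8: crossing 2x1. Involves strand 3? no. Count so far: 4
Gen 9: crossing 1x2. Involves strand 3? no. Count so far: 4
Gen 10: crossing 2x1. Involves strand 3? no. Count so far: 4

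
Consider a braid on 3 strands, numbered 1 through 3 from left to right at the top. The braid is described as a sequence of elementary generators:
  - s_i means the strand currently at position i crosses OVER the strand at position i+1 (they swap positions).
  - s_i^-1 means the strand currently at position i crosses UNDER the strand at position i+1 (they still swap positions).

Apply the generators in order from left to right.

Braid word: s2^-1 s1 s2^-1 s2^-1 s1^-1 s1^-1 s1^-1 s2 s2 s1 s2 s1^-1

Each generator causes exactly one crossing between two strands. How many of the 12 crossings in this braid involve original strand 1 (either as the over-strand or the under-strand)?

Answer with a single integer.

Gen 1: crossing 2x3. Involves strand 1? no. Count so far: 0
Gen 2: crossing 1x3. Involves strand 1? yes. Count so far: 1
Gen 3: crossing 1x2. Involves strand 1? yes. Count so far: 2
Gen 4: crossing 2x1. Involves strand 1? yes. Count so far: 3
Gen 5: crossing 3x1. Involves strand 1? yes. Count so far: 4
Gen 6: crossing 1x3. Involves strand 1? yes. Count so far: 5
Gen 7: crossing 3x1. Involves strand 1? yes. Count so far: 6
Gen 8: crossing 3x2. Involves strand 1? no. Count so far: 6
Gen 9: crossing 2x3. Involves strand 1? no. Count so far: 6
Gen 10: crossing 1x3. Involves strand 1? yes. Count so far: 7
Gen 11: crossing 1x2. Involves strand 1? yes. Count so far: 8
Gen 12: crossing 3x2. Involves strand 1? no. Count so far: 8

Answer: 8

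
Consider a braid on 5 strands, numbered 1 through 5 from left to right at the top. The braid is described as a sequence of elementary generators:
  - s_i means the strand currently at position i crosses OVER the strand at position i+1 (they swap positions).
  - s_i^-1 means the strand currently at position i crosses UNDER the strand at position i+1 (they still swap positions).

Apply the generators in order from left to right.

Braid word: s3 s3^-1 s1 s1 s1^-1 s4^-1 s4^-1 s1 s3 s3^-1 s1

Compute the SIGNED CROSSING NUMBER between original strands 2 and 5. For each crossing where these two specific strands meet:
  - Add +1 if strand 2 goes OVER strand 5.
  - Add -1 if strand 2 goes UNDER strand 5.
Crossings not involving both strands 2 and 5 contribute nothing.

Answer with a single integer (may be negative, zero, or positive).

Answer: 0

Derivation:
Gen 1: crossing 3x4. Both 2&5? no. Sum: 0
Gen 2: crossing 4x3. Both 2&5? no. Sum: 0
Gen 3: crossing 1x2. Both 2&5? no. Sum: 0
Gen 4: crossing 2x1. Both 2&5? no. Sum: 0
Gen 5: crossing 1x2. Both 2&5? no. Sum: 0
Gen 6: crossing 4x5. Both 2&5? no. Sum: 0
Gen 7: crossing 5x4. Both 2&5? no. Sum: 0
Gen 8: crossing 2x1. Both 2&5? no. Sum: 0
Gen 9: crossing 3x4. Both 2&5? no. Sum: 0
Gen 10: crossing 4x3. Both 2&5? no. Sum: 0
Gen 11: crossing 1x2. Both 2&5? no. Sum: 0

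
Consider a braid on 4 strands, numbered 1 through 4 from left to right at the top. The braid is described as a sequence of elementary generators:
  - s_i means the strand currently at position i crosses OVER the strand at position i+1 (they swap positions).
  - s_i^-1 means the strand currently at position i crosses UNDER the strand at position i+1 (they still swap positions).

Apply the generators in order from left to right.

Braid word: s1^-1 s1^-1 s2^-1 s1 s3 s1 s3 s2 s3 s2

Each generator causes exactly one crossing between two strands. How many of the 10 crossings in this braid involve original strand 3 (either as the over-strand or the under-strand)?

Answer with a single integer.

Gen 1: crossing 1x2. Involves strand 3? no. Count so far: 0
Gen 2: crossing 2x1. Involves strand 3? no. Count so far: 0
Gen 3: crossing 2x3. Involves strand 3? yes. Count so far: 1
Gen 4: crossing 1x3. Involves strand 3? yes. Count so far: 2
Gen 5: crossing 2x4. Involves strand 3? no. Count so far: 2
Gen 6: crossing 3x1. Involves strand 3? yes. Count so far: 3
Gen 7: crossing 4x2. Involves strand 3? no. Count so far: 3
Gen 8: crossing 3x2. Involves strand 3? yes. Count so far: 4
Gen 9: crossing 3x4. Involves strand 3? yes. Count so far: 5
Gen 10: crossing 2x4. Involves strand 3? no. Count so far: 5

Answer: 5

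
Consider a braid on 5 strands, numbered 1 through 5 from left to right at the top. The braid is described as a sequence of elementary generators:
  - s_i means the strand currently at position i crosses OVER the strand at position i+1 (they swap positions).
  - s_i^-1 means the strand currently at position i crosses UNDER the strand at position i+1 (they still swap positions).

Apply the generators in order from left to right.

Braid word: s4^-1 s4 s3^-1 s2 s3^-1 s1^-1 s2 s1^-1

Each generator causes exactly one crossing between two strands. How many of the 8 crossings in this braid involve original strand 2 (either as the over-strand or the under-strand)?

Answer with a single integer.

Gen 1: crossing 4x5. Involves strand 2? no. Count so far: 0
Gen 2: crossing 5x4. Involves strand 2? no. Count so far: 0
Gen 3: crossing 3x4. Involves strand 2? no. Count so far: 0
Gen 4: crossing 2x4. Involves strand 2? yes. Count so far: 1
Gen 5: crossing 2x3. Involves strand 2? yes. Count so far: 2
Gen 6: crossing 1x4. Involves strand 2? no. Count so far: 2
Gen 7: crossing 1x3. Involves strand 2? no. Count so far: 2
Gen 8: crossing 4x3. Involves strand 2? no. Count so far: 2

Answer: 2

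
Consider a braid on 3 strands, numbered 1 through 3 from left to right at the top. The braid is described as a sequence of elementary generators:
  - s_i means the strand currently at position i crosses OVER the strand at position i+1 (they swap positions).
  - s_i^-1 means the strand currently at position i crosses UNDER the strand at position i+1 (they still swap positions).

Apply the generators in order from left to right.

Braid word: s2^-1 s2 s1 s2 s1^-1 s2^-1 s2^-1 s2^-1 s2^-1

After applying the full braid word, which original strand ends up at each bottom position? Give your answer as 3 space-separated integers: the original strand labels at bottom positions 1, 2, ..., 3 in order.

Gen 1 (s2^-1): strand 2 crosses under strand 3. Perm now: [1 3 2]
Gen 2 (s2): strand 3 crosses over strand 2. Perm now: [1 2 3]
Gen 3 (s1): strand 1 crosses over strand 2. Perm now: [2 1 3]
Gen 4 (s2): strand 1 crosses over strand 3. Perm now: [2 3 1]
Gen 5 (s1^-1): strand 2 crosses under strand 3. Perm now: [3 2 1]
Gen 6 (s2^-1): strand 2 crosses under strand 1. Perm now: [3 1 2]
Gen 7 (s2^-1): strand 1 crosses under strand 2. Perm now: [3 2 1]
Gen 8 (s2^-1): strand 2 crosses under strand 1. Perm now: [3 1 2]
Gen 9 (s2^-1): strand 1 crosses under strand 2. Perm now: [3 2 1]

Answer: 3 2 1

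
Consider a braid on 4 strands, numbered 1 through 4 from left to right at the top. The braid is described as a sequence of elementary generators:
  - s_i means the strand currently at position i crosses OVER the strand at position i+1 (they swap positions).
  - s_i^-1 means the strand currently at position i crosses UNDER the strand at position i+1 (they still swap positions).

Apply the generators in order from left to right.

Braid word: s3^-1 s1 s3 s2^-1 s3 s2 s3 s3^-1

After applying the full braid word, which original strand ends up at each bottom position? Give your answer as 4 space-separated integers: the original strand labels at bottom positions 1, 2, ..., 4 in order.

Gen 1 (s3^-1): strand 3 crosses under strand 4. Perm now: [1 2 4 3]
Gen 2 (s1): strand 1 crosses over strand 2. Perm now: [2 1 4 3]
Gen 3 (s3): strand 4 crosses over strand 3. Perm now: [2 1 3 4]
Gen 4 (s2^-1): strand 1 crosses under strand 3. Perm now: [2 3 1 4]
Gen 5 (s3): strand 1 crosses over strand 4. Perm now: [2 3 4 1]
Gen 6 (s2): strand 3 crosses over strand 4. Perm now: [2 4 3 1]
Gen 7 (s3): strand 3 crosses over strand 1. Perm now: [2 4 1 3]
Gen 8 (s3^-1): strand 1 crosses under strand 3. Perm now: [2 4 3 1]

Answer: 2 4 3 1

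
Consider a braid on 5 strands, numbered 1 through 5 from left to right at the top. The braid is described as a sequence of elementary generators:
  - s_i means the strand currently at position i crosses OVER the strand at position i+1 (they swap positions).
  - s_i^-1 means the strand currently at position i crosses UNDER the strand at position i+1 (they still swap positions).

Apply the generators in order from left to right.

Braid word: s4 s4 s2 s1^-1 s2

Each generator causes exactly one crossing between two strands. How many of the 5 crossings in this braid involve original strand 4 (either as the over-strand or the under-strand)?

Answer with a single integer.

Answer: 2

Derivation:
Gen 1: crossing 4x5. Involves strand 4? yes. Count so far: 1
Gen 2: crossing 5x4. Involves strand 4? yes. Count so far: 2
Gen 3: crossing 2x3. Involves strand 4? no. Count so far: 2
Gen 4: crossing 1x3. Involves strand 4? no. Count so far: 2
Gen 5: crossing 1x2. Involves strand 4? no. Count so far: 2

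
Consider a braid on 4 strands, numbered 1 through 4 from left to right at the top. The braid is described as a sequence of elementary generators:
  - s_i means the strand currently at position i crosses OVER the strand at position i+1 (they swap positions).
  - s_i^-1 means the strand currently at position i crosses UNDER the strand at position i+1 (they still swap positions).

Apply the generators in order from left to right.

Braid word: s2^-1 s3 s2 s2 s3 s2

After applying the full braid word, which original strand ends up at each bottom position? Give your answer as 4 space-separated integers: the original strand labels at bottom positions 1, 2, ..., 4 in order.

Gen 1 (s2^-1): strand 2 crosses under strand 3. Perm now: [1 3 2 4]
Gen 2 (s3): strand 2 crosses over strand 4. Perm now: [1 3 4 2]
Gen 3 (s2): strand 3 crosses over strand 4. Perm now: [1 4 3 2]
Gen 4 (s2): strand 4 crosses over strand 3. Perm now: [1 3 4 2]
Gen 5 (s3): strand 4 crosses over strand 2. Perm now: [1 3 2 4]
Gen 6 (s2): strand 3 crosses over strand 2. Perm now: [1 2 3 4]

Answer: 1 2 3 4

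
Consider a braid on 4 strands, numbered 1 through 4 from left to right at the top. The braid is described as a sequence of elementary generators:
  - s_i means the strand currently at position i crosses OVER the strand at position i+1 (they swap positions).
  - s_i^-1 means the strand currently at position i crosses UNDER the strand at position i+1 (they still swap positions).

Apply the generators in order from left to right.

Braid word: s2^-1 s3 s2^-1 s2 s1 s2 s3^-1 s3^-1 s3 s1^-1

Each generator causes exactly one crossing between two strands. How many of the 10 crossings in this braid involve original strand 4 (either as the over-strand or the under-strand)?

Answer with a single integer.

Answer: 5

Derivation:
Gen 1: crossing 2x3. Involves strand 4? no. Count so far: 0
Gen 2: crossing 2x4. Involves strand 4? yes. Count so far: 1
Gen 3: crossing 3x4. Involves strand 4? yes. Count so far: 2
Gen 4: crossing 4x3. Involves strand 4? yes. Count so far: 3
Gen 5: crossing 1x3. Involves strand 4? no. Count so far: 3
Gen 6: crossing 1x4. Involves strand 4? yes. Count so far: 4
Gen 7: crossing 1x2. Involves strand 4? no. Count so far: 4
Gen 8: crossing 2x1. Involves strand 4? no. Count so far: 4
Gen 9: crossing 1x2. Involves strand 4? no. Count so far: 4
Gen 10: crossing 3x4. Involves strand 4? yes. Count so far: 5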